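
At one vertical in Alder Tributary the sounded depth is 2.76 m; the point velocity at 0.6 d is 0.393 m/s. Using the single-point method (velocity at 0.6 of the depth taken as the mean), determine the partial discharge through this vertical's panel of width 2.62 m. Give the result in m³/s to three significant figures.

v̄ = v₀.₆ = 0.393 m/s
q = v̄ × d × w = 0.3930 × 2.76 × 2.62 = 2.842 m³/s

2.84 m³/s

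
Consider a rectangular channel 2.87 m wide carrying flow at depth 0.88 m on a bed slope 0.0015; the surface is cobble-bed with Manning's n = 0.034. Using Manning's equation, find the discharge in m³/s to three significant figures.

A = b·y = 2.87 × 0.88 = 2.526 m²
P = b + 2y = 2.87 + 2×0.88 = 4.630 m
R = A/P = 2.526/4.630 = 0.5455 m
Q = (1/n)·A·R^(2/3)·S^(1/2) = (1/0.034) × 2.526 × 0.5455^(2/3) × 0.0015^(1/2) = 1.921 m³/s

1.92 m³/s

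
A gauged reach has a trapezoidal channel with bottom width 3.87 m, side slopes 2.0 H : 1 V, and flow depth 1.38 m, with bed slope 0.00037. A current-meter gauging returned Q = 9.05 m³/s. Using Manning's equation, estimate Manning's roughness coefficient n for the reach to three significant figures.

0.0183

A = (b + z·y)·y = (3.87 + 2.0×1.38)×1.38 = 9.149 m²
P = b + 2y√(1+z²) = 3.87 + 2×1.38×√(1+2.0²) = 10.04 m
R = A/P = 9.149/10.04 = 0.9112 m
n = (1/Q)·A·R^(2/3)·S^(1/2) = (1/9.05) × 9.149 × 0.9399 × 0.01924 = 0.01828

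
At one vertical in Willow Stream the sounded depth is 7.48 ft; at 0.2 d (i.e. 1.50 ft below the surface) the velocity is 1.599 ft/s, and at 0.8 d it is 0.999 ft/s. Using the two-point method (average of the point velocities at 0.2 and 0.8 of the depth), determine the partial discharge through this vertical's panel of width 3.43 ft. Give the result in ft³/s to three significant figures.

33.3 ft³/s

v̄ = (1.599 + 0.999) / 2 = 1.299 ft/s
q = v̄ × d × w = 1.299 × 7.48 × 3.43 = 33.33 ft³/s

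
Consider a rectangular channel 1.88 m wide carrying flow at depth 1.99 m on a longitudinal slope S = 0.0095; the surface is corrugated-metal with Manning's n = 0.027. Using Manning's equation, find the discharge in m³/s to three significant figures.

A = b·y = 1.88 × 1.99 = 3.741 m²
P = b + 2y = 1.88 + 2×1.99 = 5.860 m
R = A/P = 3.741/5.860 = 0.6384 m
Q = (1/n)·A·R^(2/3)·S^(1/2) = (1/0.027) × 3.741 × 0.6384^(2/3) × 0.0095^(1/2) = 10.01 m³/s

10.0 m³/s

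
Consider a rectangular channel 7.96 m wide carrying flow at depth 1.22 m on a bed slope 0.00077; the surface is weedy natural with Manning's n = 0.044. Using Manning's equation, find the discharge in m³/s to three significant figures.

5.85 m³/s

A = b·y = 7.96 × 1.22 = 9.711 m²
P = b + 2y = 7.96 + 2×1.22 = 10.40 m
R = A/P = 9.711/10.40 = 0.9338 m
Q = (1/n)·A·R^(2/3)·S^(1/2) = (1/0.044) × 9.711 × 0.9338^(2/3) × 0.00077^(1/2) = 5.851 m³/s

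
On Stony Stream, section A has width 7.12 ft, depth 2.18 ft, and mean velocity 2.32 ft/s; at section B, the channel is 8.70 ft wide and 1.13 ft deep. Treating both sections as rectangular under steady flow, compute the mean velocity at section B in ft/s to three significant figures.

3.66 ft/s

Q = A₁V₁ = (7.12×2.18) × 2.32 = 36.01 ft³/s
A₂ = 8.70 × 1.13 = 9.831 ft²
V₂ = Q/A₂ = 36.01/9.831 = 3.663 ft/s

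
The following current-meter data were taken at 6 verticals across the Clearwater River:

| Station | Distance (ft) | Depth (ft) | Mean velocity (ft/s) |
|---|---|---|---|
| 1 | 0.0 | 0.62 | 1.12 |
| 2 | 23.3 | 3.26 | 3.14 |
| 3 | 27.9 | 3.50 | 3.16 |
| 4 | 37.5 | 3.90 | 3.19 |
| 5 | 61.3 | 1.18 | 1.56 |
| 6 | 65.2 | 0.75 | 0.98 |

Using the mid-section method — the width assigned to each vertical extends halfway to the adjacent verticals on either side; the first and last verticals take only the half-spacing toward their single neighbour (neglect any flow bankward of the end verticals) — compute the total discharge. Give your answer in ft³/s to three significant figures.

w_1 = (23.3 − 0.0)/2 = 11.65 ft; q_1 = 1.12 × 0.62 × 11.65 = 8.090 ft³/s
w_2 = (27.9 − 0.0)/2 = 13.95 ft; q_2 = 3.14 × 3.26 × 13.95 = 142.8 ft³/s
w_3 = (37.5 − 23.3)/2 = 7.1 ft; q_3 = 3.16 × 3.50 × 7.1 = 78.53 ft³/s
w_4 = (61.3 − 27.9)/2 = 16.7 ft; q_4 = 3.19 × 3.90 × 16.7 = 207.8 ft³/s
w_5 = (65.2 − 37.5)/2 = 13.85 ft; q_5 = 1.56 × 1.18 × 13.85 = 25.50 ft³/s
w_6 = (65.2 − 61.3)/2 = 1.95 ft; q_6 = 0.98 × 0.75 × 1.95 = 1.433 ft³/s
Q = Σ qᵢ = 464.1 ft³/s

464 ft³/s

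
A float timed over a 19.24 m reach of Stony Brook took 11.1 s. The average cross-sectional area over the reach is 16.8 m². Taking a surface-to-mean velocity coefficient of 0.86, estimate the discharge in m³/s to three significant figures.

25.0 m³/s

v_surface = L / t̄ = 19.24 / 11.1 = 1.733 m/s
v_mean = 0.86 × 1.733 = 1.491 m/s
Q = A × v_mean = 16.8 × 1.491 = 25.04 m³/s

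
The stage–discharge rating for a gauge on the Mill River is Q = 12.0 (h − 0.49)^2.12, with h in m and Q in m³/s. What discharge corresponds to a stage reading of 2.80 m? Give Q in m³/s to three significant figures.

Q = 12.0 × (2.80 − 0.49)^2.12 = 12.0 × 2.31^2.12 = 70.80 m³/s

70.8 m³/s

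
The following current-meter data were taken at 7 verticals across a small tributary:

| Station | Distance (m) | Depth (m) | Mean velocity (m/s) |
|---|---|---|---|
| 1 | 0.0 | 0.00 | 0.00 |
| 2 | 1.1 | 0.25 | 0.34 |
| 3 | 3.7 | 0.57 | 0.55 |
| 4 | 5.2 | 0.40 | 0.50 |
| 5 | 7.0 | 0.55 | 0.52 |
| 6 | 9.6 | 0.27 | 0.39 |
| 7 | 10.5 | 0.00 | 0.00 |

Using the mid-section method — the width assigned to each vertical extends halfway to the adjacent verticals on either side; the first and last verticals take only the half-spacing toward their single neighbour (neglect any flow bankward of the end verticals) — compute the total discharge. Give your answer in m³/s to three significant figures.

1.94 m³/s

w_2 = (3.7 − 0.0)/2 = 1.85 m; q_2 = 0.34 × 0.25 × 1.85 = 0.1573 m³/s
w_3 = (5.2 − 1.1)/2 = 2.05 m; q_3 = 0.55 × 0.57 × 2.05 = 0.6427 m³/s
w_4 = (7.0 − 3.7)/2 = 1.65 m; q_4 = 0.50 × 0.40 × 1.65 = 0.3300 m³/s
w_5 = (9.6 − 5.2)/2 = 2.2 m; q_5 = 0.52 × 0.55 × 2.2 = 0.6292 m³/s
w_6 = (10.5 − 7.0)/2 = 1.75 m; q_6 = 0.39 × 0.27 × 1.75 = 0.1843 m³/s
Stations 1, 7 contribute zero (depth or velocity is 0).
Q = Σ qᵢ = 1.943 m³/s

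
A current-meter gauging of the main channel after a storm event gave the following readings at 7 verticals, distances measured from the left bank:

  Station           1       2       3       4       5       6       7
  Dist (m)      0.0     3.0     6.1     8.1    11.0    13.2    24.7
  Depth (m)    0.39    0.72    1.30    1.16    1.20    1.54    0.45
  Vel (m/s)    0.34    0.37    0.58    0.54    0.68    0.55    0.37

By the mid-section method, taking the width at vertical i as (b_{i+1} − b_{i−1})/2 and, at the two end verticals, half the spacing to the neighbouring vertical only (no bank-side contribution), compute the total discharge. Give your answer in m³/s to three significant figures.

13.3 m³/s

w_1 = (3.0 − 0.0)/2 = 1.5 m; q_1 = 0.34 × 0.39 × 1.5 = 0.1989 m³/s
w_2 = (6.1 − 0.0)/2 = 3.05 m; q_2 = 0.37 × 0.72 × 3.05 = 0.8125 m³/s
w_3 = (8.1 − 3.0)/2 = 2.55 m; q_3 = 0.58 × 1.30 × 2.55 = 1.923 m³/s
w_4 = (11.0 − 6.1)/2 = 2.45 m; q_4 = 0.54 × 1.16 × 2.45 = 1.535 m³/s
w_5 = (13.2 − 8.1)/2 = 2.55 m; q_5 = 0.68 × 1.20 × 2.55 = 2.081 m³/s
w_6 = (24.7 − 11.0)/2 = 6.85 m; q_6 = 0.55 × 1.54 × 6.85 = 5.802 m³/s
w_7 = (24.7 − 13.2)/2 = 5.75 m; q_7 = 0.37 × 0.45 × 5.75 = 0.9574 m³/s
Q = Σ qᵢ = 13.31 m³/s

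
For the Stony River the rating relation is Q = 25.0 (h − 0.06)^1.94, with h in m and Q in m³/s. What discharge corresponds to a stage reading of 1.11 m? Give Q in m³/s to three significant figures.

Q = 25.0 × (1.11 − 0.06)^1.94 = 25.0 × 1.05^1.94 = 27.48 m³/s

27.5 m³/s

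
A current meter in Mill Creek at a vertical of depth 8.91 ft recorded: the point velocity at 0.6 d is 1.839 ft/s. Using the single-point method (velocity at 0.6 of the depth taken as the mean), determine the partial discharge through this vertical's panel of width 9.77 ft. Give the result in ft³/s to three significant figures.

160 ft³/s

v̄ = v₀.₆ = 1.839 ft/s
q = v̄ × d × w = 1.839 × 8.91 × 9.77 = 160.1 ft³/s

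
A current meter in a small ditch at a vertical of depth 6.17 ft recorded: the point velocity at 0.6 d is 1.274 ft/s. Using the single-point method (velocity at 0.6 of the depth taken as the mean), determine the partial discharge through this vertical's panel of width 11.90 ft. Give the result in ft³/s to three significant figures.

93.5 ft³/s

v̄ = v₀.₆ = 1.274 ft/s
q = v̄ × d × w = 1.274 × 6.17 × 11.90 = 93.54 ft³/s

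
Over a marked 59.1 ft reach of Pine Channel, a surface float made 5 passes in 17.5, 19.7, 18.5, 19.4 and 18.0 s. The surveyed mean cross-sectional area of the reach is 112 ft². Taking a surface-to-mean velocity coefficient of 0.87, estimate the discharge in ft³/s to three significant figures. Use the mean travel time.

t̄ = (17.5 + 19.7 + 18.5 + 19.4 + 18.0) / 5 = 18.62 s
v_surface = L / t̄ = 59.1 / 18.62 = 3.174 ft/s
v_mean = 0.87 × 3.174 = 2.761 ft/s
Q = A × v_mean = 112 × 2.761 = 309.3 ft³/s

309 ft³/s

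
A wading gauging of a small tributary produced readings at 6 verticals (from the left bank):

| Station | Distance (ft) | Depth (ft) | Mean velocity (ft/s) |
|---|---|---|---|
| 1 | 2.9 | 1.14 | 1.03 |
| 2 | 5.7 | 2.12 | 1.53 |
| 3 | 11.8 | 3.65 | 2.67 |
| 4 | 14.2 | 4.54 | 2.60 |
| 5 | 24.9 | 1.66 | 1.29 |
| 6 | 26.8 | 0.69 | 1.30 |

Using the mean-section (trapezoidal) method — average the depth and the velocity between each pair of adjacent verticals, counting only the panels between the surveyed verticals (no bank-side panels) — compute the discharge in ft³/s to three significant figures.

136 ft³/s

Panel 1-2: Δb = 2.8 ft, d̄ = (1.14+2.12)/2 = 1.63, v̄ = (1.03+1.53)/2 = 1.28 → q = 2.8×1.63×1.28 = 5.842 ft³/s
Panel 2-3: Δb = 6.1 ft, d̄ = (2.12+3.65)/2 = 2.885, v̄ = (1.53+2.67)/2 = 2.1 → q = 6.1×2.885×2.1 = 36.96 ft³/s
Panel 3-4: Δb = 2.4 ft, d̄ = (3.65+4.54)/2 = 4.095, v̄ = (2.67+2.60)/2 = 2.635 → q = 2.4×4.095×2.635 = 25.90 ft³/s
Panel 4-5: Δb = 10.7 ft, d̄ = (4.54+1.66)/2 = 3.1, v̄ = (2.60+1.29)/2 = 1.945 → q = 10.7×3.1×1.945 = 64.52 ft³/s
Panel 5-6: Δb = 1.9 ft, d̄ = (1.66+0.69)/2 = 1.175, v̄ = (1.29+1.30)/2 = 1.295 → q = 1.9×1.175×1.295 = 2.891 ft³/s
Q = Σ q = 136.1 ft³/s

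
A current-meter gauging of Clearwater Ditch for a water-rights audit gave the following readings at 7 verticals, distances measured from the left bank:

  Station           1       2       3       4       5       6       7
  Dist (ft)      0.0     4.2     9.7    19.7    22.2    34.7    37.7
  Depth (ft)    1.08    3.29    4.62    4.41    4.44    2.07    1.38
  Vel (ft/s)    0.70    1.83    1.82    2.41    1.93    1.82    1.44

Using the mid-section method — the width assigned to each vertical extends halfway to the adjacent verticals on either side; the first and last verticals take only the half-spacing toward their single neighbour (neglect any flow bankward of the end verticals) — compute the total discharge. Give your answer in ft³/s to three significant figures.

259 ft³/s

w_1 = (4.2 − 0.0)/2 = 2.1 ft; q_1 = 0.70 × 1.08 × 2.1 = 1.588 ft³/s
w_2 = (9.7 − 0.0)/2 = 4.85 ft; q_2 = 1.83 × 3.29 × 4.85 = 29.20 ft³/s
w_3 = (19.7 − 4.2)/2 = 7.75 ft; q_3 = 1.82 × 4.62 × 7.75 = 65.17 ft³/s
w_4 = (22.2 − 9.7)/2 = 6.25 ft; q_4 = 2.41 × 4.41 × 6.25 = 66.43 ft³/s
w_5 = (34.7 − 19.7)/2 = 7.5 ft; q_5 = 1.93 × 4.44 × 7.5 = 64.27 ft³/s
w_6 = (37.7 − 22.2)/2 = 7.75 ft; q_6 = 1.82 × 2.07 × 7.75 = 29.20 ft³/s
w_7 = (37.7 − 34.7)/2 = 1.5 ft; q_7 = 1.44 × 1.38 × 1.5 = 2.981 ft³/s
Q = Σ qᵢ = 258.8 ft³/s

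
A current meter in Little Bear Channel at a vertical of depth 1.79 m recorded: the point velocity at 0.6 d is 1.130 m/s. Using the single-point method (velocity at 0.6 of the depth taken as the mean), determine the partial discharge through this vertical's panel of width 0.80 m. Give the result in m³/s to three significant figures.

1.62 m³/s

v̄ = v₀.₆ = 1.130 m/s
q = v̄ × d × w = 1.130 × 1.79 × 0.80 = 1.618 m³/s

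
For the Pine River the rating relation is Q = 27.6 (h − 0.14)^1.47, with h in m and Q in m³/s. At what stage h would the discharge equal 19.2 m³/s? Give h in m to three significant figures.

h − h₀ = (Q/C)^(1/b) = (19.2/27.6)^(1/1.47) = 0.7812 m
h = 0.14 + 0.7812 = 0.9212 m

0.921 m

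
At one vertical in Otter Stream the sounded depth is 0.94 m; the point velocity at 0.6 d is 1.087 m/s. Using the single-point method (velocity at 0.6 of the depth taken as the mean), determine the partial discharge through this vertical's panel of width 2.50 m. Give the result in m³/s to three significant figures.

v̄ = v₀.₆ = 1.087 m/s
q = v̄ × d × w = 1.087 × 0.94 × 2.50 = 2.554 m³/s

2.55 m³/s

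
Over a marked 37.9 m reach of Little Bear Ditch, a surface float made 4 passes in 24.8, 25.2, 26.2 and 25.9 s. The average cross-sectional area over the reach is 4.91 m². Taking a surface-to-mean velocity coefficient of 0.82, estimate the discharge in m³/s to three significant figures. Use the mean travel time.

5.98 m³/s

t̄ = (24.8 + 25.2 + 26.2 + 25.9) / 4 = 25.525 s
v_surface = L / t̄ = 37.9 / 25.525 = 1.485 m/s
v_mean = 0.82 × 1.485 = 1.218 m/s
Q = A × v_mean = 4.91 × 1.218 = 5.978 m³/s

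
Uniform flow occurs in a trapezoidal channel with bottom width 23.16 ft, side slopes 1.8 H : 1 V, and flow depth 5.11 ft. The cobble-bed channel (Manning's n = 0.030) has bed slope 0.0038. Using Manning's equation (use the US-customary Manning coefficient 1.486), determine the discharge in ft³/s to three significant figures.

1220 ft³/s

A = (b + z·y)·y = (23.16 + 1.8×5.11)×5.11 = 165.3 ft²
P = b + 2y√(1+z²) = 23.16 + 2×5.11×√(1+1.8²) = 44.20 ft
R = A/P = 165.3/44.20 = 3.741 ft
Q = (1.486/n)·A·R^(2/3)·S^(1/2) = (1.486/0.030) × 165.3 × 3.741^(2/3) × 0.0038^(1/2) = 1217 ft³/s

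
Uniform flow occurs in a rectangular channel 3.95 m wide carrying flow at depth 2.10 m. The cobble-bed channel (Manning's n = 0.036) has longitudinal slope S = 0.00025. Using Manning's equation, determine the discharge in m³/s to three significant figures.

A = b·y = 3.95 × 2.10 = 8.295 m²
P = b + 2y = 3.95 + 2×2.10 = 8.150 m
R = A/P = 8.295/8.150 = 1.018 m
Q = (1/n)·A·R^(2/3)·S^(1/2) = (1/0.036) × 8.295 × 1.018^(2/3) × 0.00025^(1/2) = 3.686 m³/s

3.69 m³/s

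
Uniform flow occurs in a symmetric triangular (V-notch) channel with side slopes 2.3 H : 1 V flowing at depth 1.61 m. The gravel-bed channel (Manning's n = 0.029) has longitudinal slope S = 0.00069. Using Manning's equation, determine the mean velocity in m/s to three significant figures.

A = z·y² = 2.3×1.61² = 5.962 m²
P = 2y√(1+z²) = 2×1.61×√(1+2.3²) = 8.076 m
R = A/P = 5.962/8.076 = 0.7382 m
Q = (1/n)·A·R^(2/3)·S^(1/2) = (1/0.029) × 5.962 × 0.7382^(2/3) × 0.00069^(1/2) = 4.411 m³/s
V = Q/A = 4.411/5.962 = 0.7399 m/s

0.740 m/s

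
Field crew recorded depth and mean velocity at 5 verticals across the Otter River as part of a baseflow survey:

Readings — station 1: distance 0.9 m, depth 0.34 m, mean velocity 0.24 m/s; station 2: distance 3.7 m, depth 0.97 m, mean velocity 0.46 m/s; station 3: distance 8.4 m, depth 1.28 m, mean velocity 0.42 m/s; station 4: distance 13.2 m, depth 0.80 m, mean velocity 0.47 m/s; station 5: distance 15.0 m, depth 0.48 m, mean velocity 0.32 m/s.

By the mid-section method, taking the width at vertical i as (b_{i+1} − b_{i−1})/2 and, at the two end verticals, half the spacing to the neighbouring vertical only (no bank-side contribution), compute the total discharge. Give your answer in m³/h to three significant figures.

w_1 = (3.7 − 0.9)/2 = 1.4 m; q_1 = 0.24 × 0.34 × 1.4 = 0.1142 m³/s
w_2 = (8.4 − 0.9)/2 = 3.75 m; q_2 = 0.46 × 0.97 × 3.75 = 1.673 m³/s
w_3 = (13.2 − 3.7)/2 = 4.75 m; q_3 = 0.42 × 1.28 × 4.75 = 2.554 m³/s
w_4 = (15.0 − 8.4)/2 = 3.3 m; q_4 = 0.47 × 0.80 × 3.3 = 1.241 m³/s
w_5 = (15.0 − 13.2)/2 = 0.9 m; q_5 = 0.32 × 0.48 × 0.9 = 0.1382 m³/s
Q = Σ qᵢ = 5.720 m³/s
= 5.720 × 3600 = 20590 m³/h

20600 m³/h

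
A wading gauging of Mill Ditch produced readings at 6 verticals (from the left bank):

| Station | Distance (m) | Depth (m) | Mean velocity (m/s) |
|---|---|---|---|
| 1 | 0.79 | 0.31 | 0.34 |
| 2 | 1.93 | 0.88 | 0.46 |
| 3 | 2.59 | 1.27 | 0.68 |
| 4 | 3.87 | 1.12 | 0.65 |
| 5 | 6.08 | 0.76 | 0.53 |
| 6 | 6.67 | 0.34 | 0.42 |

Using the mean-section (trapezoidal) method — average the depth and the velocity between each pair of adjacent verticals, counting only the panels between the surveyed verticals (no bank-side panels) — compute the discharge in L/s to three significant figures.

3070 L/s

Panel 1-2: Δb = 1.14 m, d̄ = (0.31+0.88)/2 = 0.595, v̄ = (0.34+0.46)/2 = 0.4 → q = 1.14×0.595×0.4 = 0.2713 m³/s
Panel 2-3: Δb = 0.66 m, d̄ = (0.88+1.27)/2 = 1.075, v̄ = (0.46+0.68)/2 = 0.57 → q = 0.66×1.075×0.57 = 0.4044 m³/s
Panel 3-4: Δb = 1.28 m, d̄ = (1.27+1.12)/2 = 1.195, v̄ = (0.68+0.65)/2 = 0.665 → q = 1.28×1.195×0.665 = 1.017 m³/s
Panel 4-5: Δb = 2.21 m, d̄ = (1.12+0.76)/2 = 0.94, v̄ = (0.65+0.53)/2 = 0.59 → q = 2.21×0.94×0.59 = 1.226 m³/s
Panel 5-6: Δb = 0.59 m, d̄ = (0.76+0.34)/2 = 0.55, v̄ = (0.53+0.42)/2 = 0.475 → q = 0.59×0.55×0.475 = 0.1541 m³/s
Q = Σ q = 3.073 m³/s
= 3.073 × 1000 = 3073 L/s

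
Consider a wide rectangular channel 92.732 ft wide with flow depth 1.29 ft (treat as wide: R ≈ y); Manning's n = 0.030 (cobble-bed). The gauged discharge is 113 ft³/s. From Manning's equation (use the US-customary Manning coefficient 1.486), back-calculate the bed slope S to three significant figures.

A = b·y = 92.732 × 1.29 = 119.6 ft²
Wide channel: R ≈ y = 1.29 ft
S = (Q·n / (1.486·A·R^(2/3)))² = (113×0.030 / (1.486×119.6×1.185))² = 0.0002590

0.000259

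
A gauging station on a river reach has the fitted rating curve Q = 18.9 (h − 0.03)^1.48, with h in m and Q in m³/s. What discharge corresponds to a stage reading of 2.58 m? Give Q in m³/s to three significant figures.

75.5 m³/s

Q = 18.9 × (2.58 − 0.03)^1.48 = 18.9 × 2.55^1.48 = 75.53 m³/s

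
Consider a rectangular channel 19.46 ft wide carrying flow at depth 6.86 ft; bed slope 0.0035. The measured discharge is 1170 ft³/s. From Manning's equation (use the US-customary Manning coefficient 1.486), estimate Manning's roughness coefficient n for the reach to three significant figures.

A = b·y = 19.46 × 6.86 = 133.5 ft²
P = b + 2y = 19.46 + 2×6.86 = 33.18 ft
R = A/P = 133.5/33.18 = 4.023 ft
n = (1.486/Q)·A·R^(2/3)·S^(1/2) = (1.486/1170) × 133.5 × 2.530 × 0.05916 = 0.02537

0.0254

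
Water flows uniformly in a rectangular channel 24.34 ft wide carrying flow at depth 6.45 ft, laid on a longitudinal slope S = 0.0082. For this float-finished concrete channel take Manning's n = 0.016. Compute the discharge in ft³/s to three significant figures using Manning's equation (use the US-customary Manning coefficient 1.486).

3450 ft³/s

A = b·y = 24.34 × 6.45 = 157.0 ft²
P = b + 2y = 24.34 + 2×6.45 = 37.24 ft
R = A/P = 157.0/37.24 = 4.216 ft
Q = (1.486/n)·A·R^(2/3)·S^(1/2) = (1.486/0.016) × 157.0 × 4.216^(2/3) × 0.0082^(1/2) = 3446 ft³/s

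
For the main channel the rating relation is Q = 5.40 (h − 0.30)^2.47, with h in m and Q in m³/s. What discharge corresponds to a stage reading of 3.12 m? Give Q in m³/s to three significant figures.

69.9 m³/s

Q = 5.40 × (3.12 − 0.30)^2.47 = 5.40 × 2.82^2.47 = 69.91 m³/s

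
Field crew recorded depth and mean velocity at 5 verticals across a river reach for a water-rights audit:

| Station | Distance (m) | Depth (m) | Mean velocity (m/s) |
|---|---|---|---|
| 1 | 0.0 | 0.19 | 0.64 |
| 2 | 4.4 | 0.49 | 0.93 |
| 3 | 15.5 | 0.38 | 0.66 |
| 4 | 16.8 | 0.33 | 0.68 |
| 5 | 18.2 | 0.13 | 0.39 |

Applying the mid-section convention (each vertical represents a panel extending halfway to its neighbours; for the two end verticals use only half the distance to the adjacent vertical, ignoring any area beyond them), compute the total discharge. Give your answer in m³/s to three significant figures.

w_1 = (4.4 − 0.0)/2 = 2.2 m; q_1 = 0.64 × 0.19 × 2.2 = 0.2675 m³/s
w_2 = (15.5 − 0.0)/2 = 7.75 m; q_2 = 0.93 × 0.49 × 7.75 = 3.532 m³/s
w_3 = (16.8 − 4.4)/2 = 6.2 m; q_3 = 0.66 × 0.38 × 6.2 = 1.555 m³/s
w_4 = (18.2 − 15.5)/2 = 1.35 m; q_4 = 0.68 × 0.33 × 1.35 = 0.3029 m³/s
w_5 = (18.2 − 16.8)/2 = 0.7 m; q_5 = 0.39 × 0.13 × 0.7 = 0.03549 m³/s
Q = Σ qᵢ = 5.693 m³/s

5.69 m³/s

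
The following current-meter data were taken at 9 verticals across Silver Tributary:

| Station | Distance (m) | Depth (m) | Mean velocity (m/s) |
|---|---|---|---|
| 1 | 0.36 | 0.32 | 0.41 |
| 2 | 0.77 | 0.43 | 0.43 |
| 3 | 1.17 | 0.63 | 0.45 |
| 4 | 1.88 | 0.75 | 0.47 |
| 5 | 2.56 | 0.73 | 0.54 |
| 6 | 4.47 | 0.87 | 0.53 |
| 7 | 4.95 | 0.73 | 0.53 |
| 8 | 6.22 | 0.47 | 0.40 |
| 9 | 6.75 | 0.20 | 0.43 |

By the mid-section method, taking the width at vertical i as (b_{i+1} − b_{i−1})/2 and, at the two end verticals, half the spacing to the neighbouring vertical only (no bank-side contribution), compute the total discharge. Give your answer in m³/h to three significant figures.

w_1 = (0.77 − 0.36)/2 = 0.205 m; q_1 = 0.41 × 0.32 × 0.205 = 0.02690 m³/s
w_2 = (1.17 − 0.36)/2 = 0.405 m; q_2 = 0.43 × 0.43 × 0.405 = 0.07488 m³/s
w_3 = (1.88 − 0.77)/2 = 0.555 m; q_3 = 0.45 × 0.63 × 0.555 = 0.1573 m³/s
w_4 = (2.56 − 1.17)/2 = 0.695 m; q_4 = 0.47 × 0.75 × 0.695 = 0.2450 m³/s
w_5 = (4.47 − 1.88)/2 = 1.295 m; q_5 = 0.54 × 0.73 × 1.295 = 0.5105 m³/s
w_6 = (4.95 − 2.56)/2 = 1.195 m; q_6 = 0.53 × 0.87 × 1.195 = 0.5510 m³/s
w_7 = (6.22 − 4.47)/2 = 0.875 m; q_7 = 0.53 × 0.73 × 0.875 = 0.3385 m³/s
w_8 = (6.75 − 4.95)/2 = 0.9 m; q_8 = 0.40 × 0.47 × 0.9 = 0.1692 m³/s
w_9 = (6.75 − 6.22)/2 = 0.265 m; q_9 = 0.43 × 0.20 × 0.265 = 0.02279 m³/s
Q = Σ qᵢ = 2.096 m³/s
= 2.096 × 3600 = 7546 m³/h

7550 m³/h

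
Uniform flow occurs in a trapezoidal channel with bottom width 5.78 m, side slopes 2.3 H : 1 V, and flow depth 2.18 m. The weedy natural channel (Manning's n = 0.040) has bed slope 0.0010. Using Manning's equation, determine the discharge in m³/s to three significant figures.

A = (b + z·y)·y = (5.78 + 2.3×2.18)×2.18 = 23.53 m²
P = b + 2y√(1+z²) = 5.78 + 2×2.18×√(1+2.3²) = 16.71 m
R = A/P = 23.53/16.71 = 1.408 m
Q = (1/n)·A·R^(2/3)·S^(1/2) = (1/0.040) × 23.53 × 1.408^(2/3) × 0.0010^(1/2) = 23.37 m³/s

23.4 m³/s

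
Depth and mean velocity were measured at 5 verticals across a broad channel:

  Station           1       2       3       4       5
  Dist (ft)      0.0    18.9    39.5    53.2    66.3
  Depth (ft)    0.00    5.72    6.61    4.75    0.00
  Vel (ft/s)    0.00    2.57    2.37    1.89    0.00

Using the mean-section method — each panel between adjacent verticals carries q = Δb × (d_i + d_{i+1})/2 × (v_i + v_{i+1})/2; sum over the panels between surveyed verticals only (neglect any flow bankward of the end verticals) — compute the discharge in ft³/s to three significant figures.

Panel 1-2: Δb = 18.9 ft, d̄ = (0.00+5.72)/2 = 2.86, v̄ = (0.00+2.57)/2 = 1.285 → q = 18.9×2.86×1.285 = 69.46 ft³/s
Panel 2-3: Δb = 20.6 ft, d̄ = (5.72+6.61)/2 = 6.165, v̄ = (2.57+2.37)/2 = 2.47 → q = 20.6×6.165×2.47 = 313.7 ft³/s
Panel 3-4: Δb = 13.7 ft, d̄ = (6.61+4.75)/2 = 5.68, v̄ = (2.37+1.89)/2 = 2.13 → q = 13.7×5.68×2.13 = 165.7 ft³/s
Panel 4-5: Δb = 13.1 ft, d̄ = (4.75+0.00)/2 = 2.375, v̄ = (1.89+0.00)/2 = 0.945 → q = 13.1×2.375×0.945 = 29.40 ft³/s
Q = Σ q = 578.3 ft³/s

578 ft³/s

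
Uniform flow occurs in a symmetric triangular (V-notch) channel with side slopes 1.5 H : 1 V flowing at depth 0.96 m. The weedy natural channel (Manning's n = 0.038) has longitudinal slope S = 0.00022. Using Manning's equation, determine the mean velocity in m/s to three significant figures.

A = z·y² = 1.5×0.96² = 1.382 m²
P = 2y√(1+z²) = 2×0.96×√(1+1.5²) = 3.461 m
R = A/P = 1.382/3.461 = 0.3994 m
Q = (1/n)·A·R^(2/3)·S^(1/2) = (1/0.038) × 1.382 × 0.3994^(2/3) × 0.00022^(1/2) = 0.2926 m³/s
V = Q/A = 0.2926/1.382 = 0.2117 m/s

0.212 m/s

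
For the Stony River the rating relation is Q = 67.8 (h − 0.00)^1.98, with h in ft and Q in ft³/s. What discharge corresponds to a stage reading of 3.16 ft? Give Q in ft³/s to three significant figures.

Q = 67.8 × (3.16 − 0.00)^1.98 = 67.8 × 3.16^1.98 = 661.6 ft³/s

662 ft³/s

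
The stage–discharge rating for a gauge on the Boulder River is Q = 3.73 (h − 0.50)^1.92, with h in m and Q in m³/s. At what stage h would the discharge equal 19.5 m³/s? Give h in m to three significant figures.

h − h₀ = (Q/C)^(1/b) = (19.5/3.73)^(1/1.92) = 2.367 m
h = 0.50 + 2.367 = 2.867 m

2.87 m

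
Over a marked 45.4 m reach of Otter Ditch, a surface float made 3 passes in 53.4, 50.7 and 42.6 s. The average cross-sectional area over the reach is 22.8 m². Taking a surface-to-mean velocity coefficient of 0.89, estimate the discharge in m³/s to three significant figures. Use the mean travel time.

t̄ = (53.4 + 50.7 + 42.6) / 3 = 48.9 s
v_surface = L / t̄ = 45.4 / 48.9 = 0.9284 m/s
v_mean = 0.89 × 0.9284 = 0.8263 m/s
Q = A × v_mean = 22.8 × 0.8263 = 18.84 m³/s

18.8 m³/s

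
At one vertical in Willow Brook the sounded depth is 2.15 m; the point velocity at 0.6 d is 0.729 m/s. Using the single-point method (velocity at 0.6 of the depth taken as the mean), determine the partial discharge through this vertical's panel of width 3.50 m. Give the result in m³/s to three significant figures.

5.49 m³/s

v̄ = v₀.₆ = 0.729 m/s
q = v̄ × d × w = 0.7290 × 2.15 × 3.50 = 5.486 m³/s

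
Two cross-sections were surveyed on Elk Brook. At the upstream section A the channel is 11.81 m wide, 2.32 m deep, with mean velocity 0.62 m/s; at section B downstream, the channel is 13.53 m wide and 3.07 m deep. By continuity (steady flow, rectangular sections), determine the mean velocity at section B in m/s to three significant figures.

Q = A₁V₁ = (11.81×2.32) × 0.62 = 16.99 m³/s
A₂ = 13.53 × 3.07 = 41.54 m²
V₂ = Q/A₂ = 16.99/41.54 = 0.4090 m/s

0.409 m/s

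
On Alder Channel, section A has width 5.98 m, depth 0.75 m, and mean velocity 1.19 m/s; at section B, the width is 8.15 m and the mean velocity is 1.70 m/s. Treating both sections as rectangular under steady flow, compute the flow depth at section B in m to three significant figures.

Q = A₁V₁ = (5.98×0.75) × 1.19 = 5.337 m³/s
d₂ = Q/(b₂ V₂) = 5.337/(8.15×1.70) = 0.3852 m

0.385 m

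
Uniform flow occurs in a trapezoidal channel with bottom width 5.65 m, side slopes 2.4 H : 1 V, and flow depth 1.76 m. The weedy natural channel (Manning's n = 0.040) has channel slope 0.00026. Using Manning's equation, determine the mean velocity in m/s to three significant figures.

0.449 m/s

A = (b + z·y)·y = (5.65 + 2.4×1.76)×1.76 = 17.38 m²
P = b + 2y√(1+z²) = 5.65 + 2×1.76×√(1+2.4²) = 14.80 m
R = A/P = 17.38/14.80 = 1.174 m
Q = (1/n)·A·R^(2/3)·S^(1/2) = (1/0.040) × 17.38 × 1.174^(2/3) × 0.00026^(1/2) = 7.796 m³/s
V = Q/A = 7.796/17.38 = 0.4486 m/s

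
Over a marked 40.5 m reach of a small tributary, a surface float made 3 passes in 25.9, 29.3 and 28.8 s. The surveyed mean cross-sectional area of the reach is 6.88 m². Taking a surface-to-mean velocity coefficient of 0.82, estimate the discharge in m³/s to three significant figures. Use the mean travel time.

t̄ = (25.9 + 29.3 + 28.8) / 3 = 28 s
v_surface = L / t̄ = 40.5 / 28 = 1.446 m/s
v_mean = 0.82 × 1.446 = 1.186 m/s
Q = A × v_mean = 6.88 × 1.186 = 8.160 m³/s

8.16 m³/s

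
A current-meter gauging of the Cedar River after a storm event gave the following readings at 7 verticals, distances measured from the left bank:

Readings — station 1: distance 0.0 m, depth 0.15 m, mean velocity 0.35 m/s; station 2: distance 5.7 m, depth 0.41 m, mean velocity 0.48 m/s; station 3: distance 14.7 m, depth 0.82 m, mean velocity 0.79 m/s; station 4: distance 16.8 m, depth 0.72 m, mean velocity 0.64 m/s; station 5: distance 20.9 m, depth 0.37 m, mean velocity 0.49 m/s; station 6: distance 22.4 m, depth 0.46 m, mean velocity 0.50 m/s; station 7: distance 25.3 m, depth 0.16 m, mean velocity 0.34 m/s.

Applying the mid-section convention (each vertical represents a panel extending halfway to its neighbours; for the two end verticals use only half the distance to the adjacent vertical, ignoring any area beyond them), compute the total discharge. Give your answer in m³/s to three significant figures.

w_1 = (5.7 − 0.0)/2 = 2.85 m; q_1 = 0.35 × 0.15 × 2.85 = 0.1496 m³/s
w_2 = (14.7 − 0.0)/2 = 7.35 m; q_2 = 0.48 × 0.41 × 7.35 = 1.446 m³/s
w_3 = (16.8 − 5.7)/2 = 5.55 m; q_3 = 0.79 × 0.82 × 5.55 = 3.595 m³/s
w_4 = (20.9 − 14.7)/2 = 3.1 m; q_4 = 0.64 × 0.72 × 3.1 = 1.428 m³/s
w_5 = (22.4 − 16.8)/2 = 2.8 m; q_5 = 0.49 × 0.37 × 2.8 = 0.5076 m³/s
w_6 = (25.3 − 20.9)/2 = 2.2 m; q_6 = 0.50 × 0.46 × 2.2 = 0.5060 m³/s
w_7 = (25.3 − 22.4)/2 = 1.45 m; q_7 = 0.34 × 0.16 × 1.45 = 0.07888 m³/s
Q = Σ qᵢ = 7.712 m³/s

7.71 m³/s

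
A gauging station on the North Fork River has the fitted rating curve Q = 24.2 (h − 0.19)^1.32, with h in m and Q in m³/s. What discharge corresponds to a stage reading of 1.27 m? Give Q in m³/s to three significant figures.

Q = 24.2 × (1.27 − 0.19)^1.32 = 24.2 × 1.08^1.32 = 26.79 m³/s

26.8 m³/s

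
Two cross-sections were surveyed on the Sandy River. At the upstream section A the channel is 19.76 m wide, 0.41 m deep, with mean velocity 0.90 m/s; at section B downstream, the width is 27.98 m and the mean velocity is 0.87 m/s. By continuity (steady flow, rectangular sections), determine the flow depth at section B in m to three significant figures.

0.300 m

Q = A₁V₁ = (19.76×0.41) × 0.90 = 7.291 m³/s
d₂ = Q/(b₂ V₂) = 7.291/(27.98×0.87) = 0.2995 m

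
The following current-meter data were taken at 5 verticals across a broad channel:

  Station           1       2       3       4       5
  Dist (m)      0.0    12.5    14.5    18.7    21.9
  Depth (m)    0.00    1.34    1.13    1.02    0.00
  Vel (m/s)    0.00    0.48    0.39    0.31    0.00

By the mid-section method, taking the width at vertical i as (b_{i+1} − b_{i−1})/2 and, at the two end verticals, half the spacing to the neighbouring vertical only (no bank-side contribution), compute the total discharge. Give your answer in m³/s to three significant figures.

7.20 m³/s

w_2 = (14.5 − 0.0)/2 = 7.25 m; q_2 = 0.48 × 1.34 × 7.25 = 4.663 m³/s
w_3 = (18.7 − 12.5)/2 = 3.1 m; q_3 = 0.39 × 1.13 × 3.1 = 1.366 m³/s
w_4 = (21.9 − 14.5)/2 = 3.7 m; q_4 = 0.31 × 1.02 × 3.7 = 1.170 m³/s
Stations 1, 5 contribute zero (depth or velocity is 0).
Q = Σ qᵢ = 7.199 m³/s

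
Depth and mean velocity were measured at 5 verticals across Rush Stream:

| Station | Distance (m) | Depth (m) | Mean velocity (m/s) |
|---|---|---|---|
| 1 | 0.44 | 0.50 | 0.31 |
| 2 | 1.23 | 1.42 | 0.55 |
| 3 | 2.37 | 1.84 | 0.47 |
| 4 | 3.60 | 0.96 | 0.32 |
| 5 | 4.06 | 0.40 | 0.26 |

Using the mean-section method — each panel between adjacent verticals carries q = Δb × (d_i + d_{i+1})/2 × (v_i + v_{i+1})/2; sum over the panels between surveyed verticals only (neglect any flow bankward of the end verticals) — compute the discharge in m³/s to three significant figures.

2.04 m³/s

Panel 1-2: Δb = 0.79 m, d̄ = (0.50+1.42)/2 = 0.96, v̄ = (0.31+0.55)/2 = 0.43 → q = 0.79×0.96×0.43 = 0.3261 m³/s
Panel 2-3: Δb = 1.14 m, d̄ = (1.42+1.84)/2 = 1.63, v̄ = (0.55+0.47)/2 = 0.51 → q = 1.14×1.63×0.51 = 0.9477 m³/s
Panel 3-4: Δb = 1.23 m, d̄ = (1.84+0.96)/2 = 1.4, v̄ = (0.47+0.32)/2 = 0.395 → q = 1.23×1.4×0.395 = 0.6802 m³/s
Panel 4-5: Δb = 0.46 m, d̄ = (0.96+0.40)/2 = 0.68, v̄ = (0.32+0.26)/2 = 0.29 → q = 0.46×0.68×0.29 = 0.09071 m³/s
Q = Σ q = 2.045 m³/s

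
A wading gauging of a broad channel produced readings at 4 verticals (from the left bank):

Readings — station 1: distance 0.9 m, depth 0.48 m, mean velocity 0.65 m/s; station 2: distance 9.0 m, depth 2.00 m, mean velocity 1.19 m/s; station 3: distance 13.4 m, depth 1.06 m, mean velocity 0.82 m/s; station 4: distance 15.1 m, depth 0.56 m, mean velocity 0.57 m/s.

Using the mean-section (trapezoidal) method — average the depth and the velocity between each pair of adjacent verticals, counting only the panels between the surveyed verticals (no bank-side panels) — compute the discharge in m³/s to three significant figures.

17.0 m³/s

Panel 1-2: Δb = 8.1 m, d̄ = (0.48+2.00)/2 = 1.24, v̄ = (0.65+1.19)/2 = 0.92 → q = 8.1×1.24×0.92 = 9.240 m³/s
Panel 2-3: Δb = 4.4 m, d̄ = (2.00+1.06)/2 = 1.53, v̄ = (1.19+0.82)/2 = 1.005 → q = 4.4×1.53×1.005 = 6.766 m³/s
Panel 3-4: Δb = 1.7 m, d̄ = (1.06+0.56)/2 = 0.81, v̄ = (0.82+0.57)/2 = 0.695 → q = 1.7×0.81×0.695 = 0.9570 m³/s
Q = Σ q = 16.96 m³/s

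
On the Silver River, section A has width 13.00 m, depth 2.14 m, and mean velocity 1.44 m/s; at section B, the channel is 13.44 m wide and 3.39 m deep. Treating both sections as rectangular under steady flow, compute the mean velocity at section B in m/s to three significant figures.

Q = A₁V₁ = (13.00×2.14) × 1.44 = 40.06 m³/s
A₂ = 13.44 × 3.39 = 45.56 m²
V₂ = Q/A₂ = 40.06/45.56 = 0.8793 m/s

0.879 m/s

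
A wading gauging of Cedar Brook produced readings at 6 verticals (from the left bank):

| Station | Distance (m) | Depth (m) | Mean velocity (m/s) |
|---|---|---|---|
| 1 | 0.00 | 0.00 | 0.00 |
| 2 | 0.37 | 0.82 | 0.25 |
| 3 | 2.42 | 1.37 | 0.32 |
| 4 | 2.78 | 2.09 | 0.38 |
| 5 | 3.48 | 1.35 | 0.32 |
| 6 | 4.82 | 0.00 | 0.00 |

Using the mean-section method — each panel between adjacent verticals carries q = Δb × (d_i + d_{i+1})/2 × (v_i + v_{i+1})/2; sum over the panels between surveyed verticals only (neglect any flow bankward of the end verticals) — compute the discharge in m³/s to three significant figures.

1.44 m³/s

Panel 1-2: Δb = 0.37 m, d̄ = (0.00+0.82)/2 = 0.41, v̄ = (0.00+0.25)/2 = 0.125 → q = 0.37×0.41×0.125 = 0.01896 m³/s
Panel 2-3: Δb = 2.05 m, d̄ = (0.82+1.37)/2 = 1.095, v̄ = (0.25+0.32)/2 = 0.285 → q = 2.05×1.095×0.285 = 0.6398 m³/s
Panel 3-4: Δb = 0.36 m, d̄ = (1.37+2.09)/2 = 1.73, v̄ = (0.32+0.38)/2 = 0.35 → q = 0.36×1.73×0.35 = 0.2180 m³/s
Panel 4-5: Δb = 0.7 m, d̄ = (2.09+1.35)/2 = 1.72, v̄ = (0.38+0.32)/2 = 0.35 → q = 0.7×1.72×0.35 = 0.4214 m³/s
Panel 5-6: Δb = 1.34 m, d̄ = (1.35+0.00)/2 = 0.675, v̄ = (0.32+0.00)/2 = 0.16 → q = 1.34×0.675×0.16 = 0.1447 m³/s
Q = Σ q = 1.443 m³/s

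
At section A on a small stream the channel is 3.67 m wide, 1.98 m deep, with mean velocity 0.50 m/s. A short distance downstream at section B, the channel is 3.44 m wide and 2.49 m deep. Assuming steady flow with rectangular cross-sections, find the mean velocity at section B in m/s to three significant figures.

Q = A₁V₁ = (3.67×1.98) × 0.50 = 3.633 m³/s
A₂ = 3.44 × 2.49 = 8.566 m²
V₂ = Q/A₂ = 3.633/8.566 = 0.4242 m/s

0.424 m/s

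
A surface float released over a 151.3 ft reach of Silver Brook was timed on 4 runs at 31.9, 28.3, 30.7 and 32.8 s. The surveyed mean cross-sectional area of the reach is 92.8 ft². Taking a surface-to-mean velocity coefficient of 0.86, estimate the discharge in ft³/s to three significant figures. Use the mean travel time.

390 ft³/s

t̄ = (31.9 + 28.3 + 30.7 + 32.8) / 4 = 30.925 s
v_surface = L / t̄ = 151.3 / 30.925 = 4.892 ft/s
v_mean = 0.86 × 4.892 = 4.208 ft/s
Q = A × v_mean = 92.8 × 4.208 = 390.5 ft³/s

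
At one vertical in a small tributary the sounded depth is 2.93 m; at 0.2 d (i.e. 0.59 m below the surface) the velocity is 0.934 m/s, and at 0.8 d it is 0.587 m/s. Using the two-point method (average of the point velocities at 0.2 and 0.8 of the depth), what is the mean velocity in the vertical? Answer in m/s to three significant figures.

v̄ = (0.934 + 0.587) / 2 = 0.7605 m/s

0.761 m/s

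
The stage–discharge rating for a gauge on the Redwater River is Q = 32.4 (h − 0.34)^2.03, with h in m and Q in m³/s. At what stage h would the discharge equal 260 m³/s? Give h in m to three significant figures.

h − h₀ = (Q/C)^(1/b) = (260/32.4)^(1/2.03) = 2.790 m
h = 0.34 + 2.790 = 3.130 m

3.13 m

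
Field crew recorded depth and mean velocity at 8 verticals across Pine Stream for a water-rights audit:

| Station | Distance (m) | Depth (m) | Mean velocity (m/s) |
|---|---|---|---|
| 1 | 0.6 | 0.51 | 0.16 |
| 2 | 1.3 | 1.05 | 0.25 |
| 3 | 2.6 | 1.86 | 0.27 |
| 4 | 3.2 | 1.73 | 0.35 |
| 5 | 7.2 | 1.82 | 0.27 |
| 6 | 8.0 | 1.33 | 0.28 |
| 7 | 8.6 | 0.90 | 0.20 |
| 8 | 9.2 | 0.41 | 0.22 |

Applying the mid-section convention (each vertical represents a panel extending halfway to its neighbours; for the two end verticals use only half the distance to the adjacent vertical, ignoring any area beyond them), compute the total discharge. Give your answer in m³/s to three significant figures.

3.74 m³/s

w_1 = (1.3 − 0.6)/2 = 0.35 m; q_1 = 0.16 × 0.51 × 0.35 = 0.02856 m³/s
w_2 = (2.6 − 0.6)/2 = 1 m; q_2 = 0.25 × 1.05 × 1 = 0.2625 m³/s
w_3 = (3.2 − 1.3)/2 = 0.95 m; q_3 = 0.27 × 1.86 × 0.95 = 0.4771 m³/s
w_4 = (7.2 − 2.6)/2 = 2.3 m; q_4 = 0.35 × 1.73 × 2.3 = 1.393 m³/s
w_5 = (8.0 − 3.2)/2 = 2.4 m; q_5 = 0.27 × 1.82 × 2.4 = 1.179 m³/s
w_6 = (8.6 − 7.2)/2 = 0.7 m; q_6 = 0.28 × 1.33 × 0.7 = 0.2607 m³/s
w_7 = (9.2 − 8.0)/2 = 0.6 m; q_7 = 0.20 × 0.90 × 0.6 = 0.1080 m³/s
w_8 = (9.2 − 8.6)/2 = 0.3 m; q_8 = 0.22 × 0.41 × 0.3 = 0.02706 m³/s
Q = Σ qᵢ = 3.736 m³/s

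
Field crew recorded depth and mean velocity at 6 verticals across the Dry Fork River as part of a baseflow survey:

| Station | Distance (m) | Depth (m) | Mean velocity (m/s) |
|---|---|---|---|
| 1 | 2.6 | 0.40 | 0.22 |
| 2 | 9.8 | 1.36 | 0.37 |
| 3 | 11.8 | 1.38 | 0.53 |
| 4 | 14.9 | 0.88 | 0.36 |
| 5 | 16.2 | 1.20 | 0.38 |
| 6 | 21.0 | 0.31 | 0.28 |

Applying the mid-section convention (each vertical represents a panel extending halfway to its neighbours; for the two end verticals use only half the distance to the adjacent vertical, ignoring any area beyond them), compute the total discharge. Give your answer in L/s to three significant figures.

6790 L/s

w_1 = (9.8 − 2.6)/2 = 3.6 m; q_1 = 0.22 × 0.40 × 3.6 = 0.3168 m³/s
w_2 = (11.8 − 2.6)/2 = 4.6 m; q_2 = 0.37 × 1.36 × 4.6 = 2.315 m³/s
w_3 = (14.9 − 9.8)/2 = 2.55 m; q_3 = 0.53 × 1.38 × 2.55 = 1.865 m³/s
w_4 = (16.2 − 11.8)/2 = 2.2 m; q_4 = 0.36 × 0.88 × 2.2 = 0.6970 m³/s
w_5 = (21.0 − 14.9)/2 = 3.05 m; q_5 = 0.38 × 1.20 × 3.05 = 1.391 m³/s
w_6 = (21.0 − 16.2)/2 = 2.4 m; q_6 = 0.28 × 0.31 × 2.4 = 0.2083 m³/s
Q = Σ qᵢ = 6.793 m³/s
= 6.793 × 1000 = 6793 L/s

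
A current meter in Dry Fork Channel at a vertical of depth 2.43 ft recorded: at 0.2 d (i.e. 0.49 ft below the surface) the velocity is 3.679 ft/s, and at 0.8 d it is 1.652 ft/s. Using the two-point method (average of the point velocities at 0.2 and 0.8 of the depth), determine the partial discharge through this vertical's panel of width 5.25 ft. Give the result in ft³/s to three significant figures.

v̄ = (3.679 + 1.652) / 2 = 2.666 ft/s
q = v̄ × d × w = 2.666 × 2.43 × 5.25 = 34.01 ft³/s

34.0 ft³/s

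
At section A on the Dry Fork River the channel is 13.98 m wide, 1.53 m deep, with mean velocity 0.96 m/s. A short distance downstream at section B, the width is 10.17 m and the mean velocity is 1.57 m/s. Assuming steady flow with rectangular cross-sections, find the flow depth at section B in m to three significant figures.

Q = A₁V₁ = (13.98×1.53) × 0.96 = 20.53 m³/s
d₂ = Q/(b₂ V₂) = 20.53/(10.17×1.57) = 1.286 m

1.29 m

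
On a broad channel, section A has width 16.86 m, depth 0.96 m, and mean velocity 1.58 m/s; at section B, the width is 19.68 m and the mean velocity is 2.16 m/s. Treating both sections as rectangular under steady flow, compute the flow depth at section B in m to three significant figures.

0.602 m

Q = A₁V₁ = (16.86×0.96) × 1.58 = 25.57 m³/s
d₂ = Q/(b₂ V₂) = 25.57/(19.68×2.16) = 0.6016 m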